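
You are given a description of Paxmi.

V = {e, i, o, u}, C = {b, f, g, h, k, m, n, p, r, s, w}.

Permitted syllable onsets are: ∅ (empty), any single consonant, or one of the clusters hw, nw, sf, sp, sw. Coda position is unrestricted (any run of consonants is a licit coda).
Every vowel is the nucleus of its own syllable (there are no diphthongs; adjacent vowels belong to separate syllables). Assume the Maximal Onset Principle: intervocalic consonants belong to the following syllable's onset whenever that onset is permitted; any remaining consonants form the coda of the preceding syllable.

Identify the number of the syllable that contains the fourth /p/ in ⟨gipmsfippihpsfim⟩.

3

The vowels are i, i, i, i — 4 nuclei, so 4 syllables.
V1 /i/ – V2 /i/: /pmsf/; trying suffixes from longest down, /sf/ is the first permitted one, so coda /pm/ | onset /sf/.
V2 /i/ – V3 /i/: /pp/ splits as /p/ + /p/ (/p/ is the longest suffix that is a licit onset).
V3 /i/ – V4 /i/: /hpsf/ splits as /hp/ + /sf/ (/sf/ is the longest suffix that is a licit onset).
So the parse is gipm.sfip.pihp.sfim.
The fourth /p/ is in the coda of syllable 3 (/pihp/).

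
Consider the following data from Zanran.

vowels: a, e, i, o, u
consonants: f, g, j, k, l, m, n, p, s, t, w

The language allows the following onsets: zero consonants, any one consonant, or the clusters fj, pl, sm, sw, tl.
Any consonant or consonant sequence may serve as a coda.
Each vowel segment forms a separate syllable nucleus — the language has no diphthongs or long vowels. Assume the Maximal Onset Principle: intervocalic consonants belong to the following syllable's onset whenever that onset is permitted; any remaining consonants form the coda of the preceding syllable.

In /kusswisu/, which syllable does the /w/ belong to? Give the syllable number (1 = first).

2

The vowels are u, i, u — 3 nuclei, so 3 syllables.
V1 /u/ – V2 /i/: /ssw/; trying suffixes from longest down, /sw/ is the first permitted one, so coda /s/ | onset /sw/.
V2 /i/ – V3 /u/: /s/ is a single consonant, so it becomes the next onset.
Putting it together: kus.swi.su.
The /w/ is in the onset of syllable 2 (/swi/).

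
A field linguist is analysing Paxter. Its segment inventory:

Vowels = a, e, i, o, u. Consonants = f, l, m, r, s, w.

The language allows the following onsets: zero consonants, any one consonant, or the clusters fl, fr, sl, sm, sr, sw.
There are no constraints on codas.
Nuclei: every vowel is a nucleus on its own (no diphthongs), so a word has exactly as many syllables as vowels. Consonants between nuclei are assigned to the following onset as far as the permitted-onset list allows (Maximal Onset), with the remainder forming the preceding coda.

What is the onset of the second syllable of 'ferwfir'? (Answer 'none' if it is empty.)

f

The vowels are e, i — 2 nuclei, so 2 syllables.
Between /e/ (V1) and /i/ (V2): /rwf/ splits as /rw/ + /f/ (/f/ is the longest suffix that is a licit onset).
Result: ferw.fir.
Syllable 2 is /fir/: onset /f/, nucleus /i/, coda /r/.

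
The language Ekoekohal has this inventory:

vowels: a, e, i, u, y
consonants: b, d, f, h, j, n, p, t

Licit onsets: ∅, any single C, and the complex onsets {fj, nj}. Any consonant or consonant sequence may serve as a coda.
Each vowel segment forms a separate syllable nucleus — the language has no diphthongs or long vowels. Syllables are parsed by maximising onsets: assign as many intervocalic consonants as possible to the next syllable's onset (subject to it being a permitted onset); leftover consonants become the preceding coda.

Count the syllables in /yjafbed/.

Vowels present: y, a, e; each is a nucleus, giving 3 syllables.

3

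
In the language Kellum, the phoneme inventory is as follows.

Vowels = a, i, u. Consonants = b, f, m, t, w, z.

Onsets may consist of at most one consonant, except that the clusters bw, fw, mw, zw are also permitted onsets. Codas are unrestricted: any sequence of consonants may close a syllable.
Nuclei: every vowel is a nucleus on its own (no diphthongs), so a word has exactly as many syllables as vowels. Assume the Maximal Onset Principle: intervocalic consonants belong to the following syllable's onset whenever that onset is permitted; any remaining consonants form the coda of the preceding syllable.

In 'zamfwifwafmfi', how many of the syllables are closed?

2

The vowels are a, i, a, i — 4 nuclei, so 4 syllables.
V1 /a/ – V2 /i/: /mfw/ splits as /m/ + /fw/ (/fw/ is the longest suffix that is a licit onset).
V2 /i/ – V3 /a/: /fw/ — entire cluster is a permitted onset → onset /fw/, coda ∅.
V3 /a/ – V4 /i/: /fmf/; trying suffixes from longest down, /f/ is the first permitted one, so coda /fm/ | onset /f/.
Putting it together: zam.fwi.fwafm.fi.
Classifying each syllable: /zam/ (closed), /fwi/ (open), /fwafm/ (closed), /fi/ (open).
Closed syllables: 2.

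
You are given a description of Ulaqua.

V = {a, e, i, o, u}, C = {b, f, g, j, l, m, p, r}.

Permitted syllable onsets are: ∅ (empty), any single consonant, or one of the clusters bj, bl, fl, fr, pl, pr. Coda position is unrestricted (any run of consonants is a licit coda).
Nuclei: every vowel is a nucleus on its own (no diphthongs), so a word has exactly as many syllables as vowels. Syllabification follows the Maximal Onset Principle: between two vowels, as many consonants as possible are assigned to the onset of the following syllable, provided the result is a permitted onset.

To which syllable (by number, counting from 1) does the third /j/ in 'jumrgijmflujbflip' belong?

3

Nuclei (vowels): u, i, u, i → 4 syllables.
σ1/σ2 boundary: /mrg/ — longest licit onset from the right is /g/, leaving /mr/ as coda.
σ2/σ3 boundary: cluster /jmfl/ — the longest permitted-onset suffix is /fl/; onset = /fl/, preceding coda = /jm/.
σ3/σ4 boundary: /jbfl/; trying suffixes from longest down, /fl/ is the first permitted one, so coda /jb/ | onset /fl/.
Putting it together: jumr.gijm.flujb.flip.
The third /j/ is in the coda of syllable 3 (/flujb/).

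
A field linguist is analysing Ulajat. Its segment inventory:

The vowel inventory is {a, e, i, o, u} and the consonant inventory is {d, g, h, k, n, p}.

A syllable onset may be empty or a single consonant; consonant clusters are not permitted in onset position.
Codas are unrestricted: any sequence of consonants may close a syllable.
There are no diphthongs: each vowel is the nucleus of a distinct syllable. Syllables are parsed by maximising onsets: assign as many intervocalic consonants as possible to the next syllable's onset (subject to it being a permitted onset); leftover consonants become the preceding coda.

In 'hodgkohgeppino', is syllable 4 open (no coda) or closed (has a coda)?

open

Vowels present: o, o, e, i, o; each is a nucleus, giving 5 syllables.
V1 /o/ – V2 /o/: /dgk/; trying suffixes from longest down, /k/ is the first permitted one, so coda /dg/ | onset /k/.
V2 /o/ – V3 /e/: /hg/ — longest licit onset from the right is /g/, leaving /h/ as coda.
V3 /e/ – V4 /i/: /pp/ splits as /p/ + /p/ (/p/ is the longest suffix that is a licit onset).
V4 /i/ – V5 /o/: just /n/ — single C goes to the following onset.
Syllabification: hodg.koh.gep.pi.no.
Syllable 4 is /pi/; it ends in its nucleus with no coda, so it is open.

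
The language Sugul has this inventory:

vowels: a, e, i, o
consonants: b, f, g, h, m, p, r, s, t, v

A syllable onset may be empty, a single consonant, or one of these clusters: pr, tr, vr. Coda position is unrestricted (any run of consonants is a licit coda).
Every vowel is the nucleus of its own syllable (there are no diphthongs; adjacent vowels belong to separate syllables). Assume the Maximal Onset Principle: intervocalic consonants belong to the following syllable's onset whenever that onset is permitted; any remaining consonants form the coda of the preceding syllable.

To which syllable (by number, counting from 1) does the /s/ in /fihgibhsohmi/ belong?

The vowels are i, i, o, i — 4 nuclei, so 4 syllables.
/i…i/ gap (V1→V2): cluster /hg/ — the longest permitted-onset suffix is /g/; onset = /g/, preceding coda = /h/.
/i…o/ gap (V2→V3): /bhs/ splits as /bh/ + /s/ (/s/ is the longest suffix that is a licit onset).
/o…i/ gap (V3→V4): cluster /hm/ — the longest permitted-onset suffix is /m/; onset = /m/, preceding coda = /h/.
Putting it together: fih.gibh.soh.mi.
The /s/ is in the onset of syllable 3 (/soh/).

3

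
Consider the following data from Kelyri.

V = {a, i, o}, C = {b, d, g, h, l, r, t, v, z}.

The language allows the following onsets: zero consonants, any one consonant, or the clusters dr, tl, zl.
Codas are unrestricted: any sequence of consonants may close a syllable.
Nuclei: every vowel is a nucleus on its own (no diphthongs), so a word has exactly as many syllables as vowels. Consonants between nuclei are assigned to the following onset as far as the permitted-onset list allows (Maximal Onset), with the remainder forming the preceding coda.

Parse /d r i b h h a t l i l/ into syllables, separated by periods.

dribh.ha.tlil

The vowels are i, a, i — 3 nuclei, so 3 syllables.
Between /i/ (V1) and /a/ (V2): cluster /bhh/ — the longest permitted-onset suffix is /h/; onset = /h/, preceding coda = /bh/.
Between /a/ (V2) and /i/ (V3): /tl/ is a licit onset in full, so it all attaches to the next syllable.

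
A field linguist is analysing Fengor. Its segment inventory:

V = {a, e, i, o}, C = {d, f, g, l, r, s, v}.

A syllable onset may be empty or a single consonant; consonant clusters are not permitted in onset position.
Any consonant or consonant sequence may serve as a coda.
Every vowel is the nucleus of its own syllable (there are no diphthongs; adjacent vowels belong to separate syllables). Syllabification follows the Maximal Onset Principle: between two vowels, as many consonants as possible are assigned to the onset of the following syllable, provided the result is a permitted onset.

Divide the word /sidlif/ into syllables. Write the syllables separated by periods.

Vowels present: i, i; each is a nucleus, giving 2 syllables.
σ1/σ2 boundary: /dl/; trying suffixes from longest down, /l/ is the first permitted one, so coda /d/ | onset /l/.

sid.lif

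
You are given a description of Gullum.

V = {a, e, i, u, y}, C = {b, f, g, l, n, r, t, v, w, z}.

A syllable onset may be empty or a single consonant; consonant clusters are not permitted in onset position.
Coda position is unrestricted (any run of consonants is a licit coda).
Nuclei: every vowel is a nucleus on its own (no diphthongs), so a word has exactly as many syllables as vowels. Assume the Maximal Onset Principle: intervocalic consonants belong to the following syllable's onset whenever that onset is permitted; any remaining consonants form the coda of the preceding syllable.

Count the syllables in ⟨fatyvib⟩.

3

Nuclei (vowels): a, y, i → 3 syllables.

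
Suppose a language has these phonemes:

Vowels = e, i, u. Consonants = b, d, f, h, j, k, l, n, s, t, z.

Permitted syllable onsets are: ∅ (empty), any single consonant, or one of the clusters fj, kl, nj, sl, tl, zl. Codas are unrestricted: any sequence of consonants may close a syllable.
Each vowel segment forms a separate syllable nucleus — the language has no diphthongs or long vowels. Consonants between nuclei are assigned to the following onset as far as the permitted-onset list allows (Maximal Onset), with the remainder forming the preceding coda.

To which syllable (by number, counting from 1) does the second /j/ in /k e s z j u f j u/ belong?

Nuclei (vowels): e, u, u → 3 syllables.
/e…u/ gap (V1→V2): /szj/ splits as /sz/ + /j/ (/j/ is the longest suffix that is a licit onset).
/u…u/ gap (V2→V3): /fj/ — entire cluster is a permitted onset → onset /fj/, coda ∅.
Putting it together: kesz.ju.fju.
The second /j/ is in the onset of syllable 3 (/fju/).

3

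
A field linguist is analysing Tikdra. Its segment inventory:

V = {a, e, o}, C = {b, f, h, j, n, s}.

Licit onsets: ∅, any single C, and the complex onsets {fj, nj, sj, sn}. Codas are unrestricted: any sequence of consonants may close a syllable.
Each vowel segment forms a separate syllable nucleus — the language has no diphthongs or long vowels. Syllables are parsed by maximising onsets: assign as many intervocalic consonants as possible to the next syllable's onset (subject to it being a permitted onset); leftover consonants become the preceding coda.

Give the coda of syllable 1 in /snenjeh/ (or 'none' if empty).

Vowels present: e, e; each is a nucleus, giving 2 syllables.
Between /e/ (V1) and /e/ (V2): /nj/ is a licit onset in full, so it all attaches to the next syllable.
Result: sne.njeh.
Syllable 1 is /sne/: onset /sn/, nucleus /e/, coda ∅.

none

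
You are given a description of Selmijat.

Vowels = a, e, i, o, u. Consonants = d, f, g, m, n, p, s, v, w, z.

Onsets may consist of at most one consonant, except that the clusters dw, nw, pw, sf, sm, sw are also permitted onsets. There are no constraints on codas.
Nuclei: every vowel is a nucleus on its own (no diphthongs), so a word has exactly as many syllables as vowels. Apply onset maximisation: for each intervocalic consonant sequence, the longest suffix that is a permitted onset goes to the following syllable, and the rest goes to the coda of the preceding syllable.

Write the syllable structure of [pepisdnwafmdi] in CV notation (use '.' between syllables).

CV.CVCC.CCVCC.CV

Vowels present: e, i, a, i; each is a nucleus, giving 4 syllables.
V1 /e/ – V2 /i/: /p/ is a single consonant, so it becomes the next onset.
V2 /i/ – V3 /a/: /sdnw/; trying suffixes from longest down, /nw/ is the first permitted one, so coda /sd/ | onset /nw/.
V3 /a/ – V4 /i/: cluster /fmd/ — the longest permitted-onset suffix is /d/; onset = /d/, preceding coda = /fm/.
Putting it together: pe.pisd.nwafm.di.
Mapping each syllable to C/V: /pe/ → CV, /pisd/ → CVCC, /nwafm/ → CCVCC, /di/ → CV.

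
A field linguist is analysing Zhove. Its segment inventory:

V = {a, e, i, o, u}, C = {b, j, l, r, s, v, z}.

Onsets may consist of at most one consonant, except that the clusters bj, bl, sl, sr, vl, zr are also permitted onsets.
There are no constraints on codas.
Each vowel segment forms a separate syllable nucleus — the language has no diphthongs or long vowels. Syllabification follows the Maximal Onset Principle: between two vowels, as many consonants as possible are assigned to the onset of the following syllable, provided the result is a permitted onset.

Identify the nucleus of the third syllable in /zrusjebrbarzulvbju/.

Vowels present: u, e, a, u, u; each is a nucleus, giving 5 syllables.
The third nucleus (vowel 3 from the left) is /a/.

a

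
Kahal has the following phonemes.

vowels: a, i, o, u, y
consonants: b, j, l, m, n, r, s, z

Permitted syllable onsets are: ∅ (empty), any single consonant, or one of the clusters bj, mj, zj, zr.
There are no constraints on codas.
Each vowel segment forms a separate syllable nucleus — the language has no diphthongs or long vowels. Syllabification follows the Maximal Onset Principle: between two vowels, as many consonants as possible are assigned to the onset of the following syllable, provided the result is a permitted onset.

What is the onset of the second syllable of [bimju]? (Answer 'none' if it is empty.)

mj

The vowels are i, u — 2 nuclei, so 2 syllables.
/i…u/ gap (V1→V2): /mj/ is a licit onset in full, so it all attaches to the next syllable.
So the parse is bi.mju.
Syllable 2 is /mju/: onset /mj/, nucleus /u/, coda ∅.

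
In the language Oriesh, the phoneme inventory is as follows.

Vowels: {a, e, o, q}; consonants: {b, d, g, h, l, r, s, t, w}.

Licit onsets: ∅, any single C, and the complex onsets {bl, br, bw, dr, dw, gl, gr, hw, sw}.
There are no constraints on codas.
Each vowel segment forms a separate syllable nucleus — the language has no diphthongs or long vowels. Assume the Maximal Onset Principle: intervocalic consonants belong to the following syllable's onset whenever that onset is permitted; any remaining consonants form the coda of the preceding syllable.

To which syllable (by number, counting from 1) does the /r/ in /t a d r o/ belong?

Vowels present: a, o; each is a nucleus, giving 2 syllables.
/a…o/ gap (V1→V2): /dr/ is a licit onset in full, so it all attaches to the next syllable.
Syllabification: ta.dro.
The /r/ is in the onset of syllable 2 (/dro/).

2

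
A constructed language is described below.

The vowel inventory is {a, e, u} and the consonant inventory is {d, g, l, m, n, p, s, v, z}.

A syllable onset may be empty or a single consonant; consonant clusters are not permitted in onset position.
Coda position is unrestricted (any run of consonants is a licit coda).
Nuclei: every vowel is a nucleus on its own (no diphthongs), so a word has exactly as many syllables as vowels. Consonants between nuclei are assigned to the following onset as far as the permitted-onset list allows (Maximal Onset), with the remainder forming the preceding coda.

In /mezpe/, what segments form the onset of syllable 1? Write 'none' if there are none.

m

The vowels are e, e — 2 nuclei, so 2 syllables.
V1 /e/ – V2 /e/: /zp/; trying suffixes from longest down, /p/ is the first permitted one, so coda /z/ | onset /p/.
So the parse is mez.pe.
Syllable 1 is /mez/: onset /m/, nucleus /e/, coda /z/.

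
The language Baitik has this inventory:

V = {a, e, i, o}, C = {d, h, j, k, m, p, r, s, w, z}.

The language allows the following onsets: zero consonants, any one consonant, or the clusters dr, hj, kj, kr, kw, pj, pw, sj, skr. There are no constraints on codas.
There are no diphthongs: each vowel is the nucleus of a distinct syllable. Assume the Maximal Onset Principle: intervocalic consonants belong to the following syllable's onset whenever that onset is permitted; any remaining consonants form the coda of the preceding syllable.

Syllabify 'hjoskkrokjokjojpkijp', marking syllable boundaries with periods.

Nuclei (vowels): o, o, o, o, i → 5 syllables.
/o…o/ gap (V1→V2): /skkr/; trying suffixes from longest down, /kr/ is the first permitted one, so coda /sk/ | onset /kr/.
/o…o/ gap (V2→V3): /kj/ — entire cluster is a permitted onset → onset /kj/, coda ∅.
/o…o/ gap (V3→V4): /kj/ — entire cluster is a permitted onset → onset /kj/, coda ∅.
/o…i/ gap (V4→V5): /jpk/ splits as /jp/ + /k/ (/k/ is the longest suffix that is a licit onset).

hjosk.kro.kjo.kjojp.kijp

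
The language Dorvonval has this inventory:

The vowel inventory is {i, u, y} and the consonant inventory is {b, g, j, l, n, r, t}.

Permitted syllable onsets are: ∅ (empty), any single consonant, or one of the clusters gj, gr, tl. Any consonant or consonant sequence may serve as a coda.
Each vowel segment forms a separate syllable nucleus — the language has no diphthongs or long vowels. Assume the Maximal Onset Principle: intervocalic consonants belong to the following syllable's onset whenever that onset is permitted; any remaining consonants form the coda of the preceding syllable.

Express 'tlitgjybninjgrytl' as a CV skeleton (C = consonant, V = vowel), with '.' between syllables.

The vowels are i, y, i, y — 4 nuclei, so 4 syllables.
V1 /i/ – V2 /y/: /tgj/ splits as /t/ + /gj/ (/gj/ is the longest suffix that is a licit onset).
V2 /y/ – V3 /i/: /bn/ splits as /b/ + /n/ (/n/ is the longest suffix that is a licit onset).
V3 /i/ – V4 /y/: cluster /njgr/ — the longest permitted-onset suffix is /gr/; onset = /gr/, preceding coda = /nj/.
Result: tlit.gjyb.ninj.grytl.
Mapping each syllable to C/V: /tlit/ → CCVC, /gjyb/ → CCVC, /ninj/ → CVCC, /grytl/ → CCVCC.

CCVC.CCVC.CVCC.CCVCC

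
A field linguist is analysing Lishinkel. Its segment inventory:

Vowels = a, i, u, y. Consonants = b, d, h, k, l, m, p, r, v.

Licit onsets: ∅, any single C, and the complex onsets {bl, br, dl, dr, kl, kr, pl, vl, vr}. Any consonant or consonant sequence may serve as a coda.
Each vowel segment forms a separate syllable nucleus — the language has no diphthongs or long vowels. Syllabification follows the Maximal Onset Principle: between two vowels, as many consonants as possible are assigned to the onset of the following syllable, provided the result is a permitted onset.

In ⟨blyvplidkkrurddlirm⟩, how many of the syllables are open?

0

Nuclei (vowels): y, i, u, i → 4 syllables.
/y…i/ gap (V1→V2): /vpl/ splits as /v/ + /pl/ (/pl/ is the longest suffix that is a licit onset).
/i…u/ gap (V2→V3): /dkkr/ splits as /dk/ + /kr/ (/kr/ is the longest suffix that is a licit onset).
/u…i/ gap (V3→V4): cluster /rddl/ — the longest permitted-onset suffix is /dl/; onset = /dl/, preceding coda = /rd/.
So the parse is blyv.plidk.krurd.dlirm.
Classifying each syllable: /blyv/ (closed), /plidk/ (closed), /krurd/ (closed), /dlirm/ (closed).
Open syllables: 0.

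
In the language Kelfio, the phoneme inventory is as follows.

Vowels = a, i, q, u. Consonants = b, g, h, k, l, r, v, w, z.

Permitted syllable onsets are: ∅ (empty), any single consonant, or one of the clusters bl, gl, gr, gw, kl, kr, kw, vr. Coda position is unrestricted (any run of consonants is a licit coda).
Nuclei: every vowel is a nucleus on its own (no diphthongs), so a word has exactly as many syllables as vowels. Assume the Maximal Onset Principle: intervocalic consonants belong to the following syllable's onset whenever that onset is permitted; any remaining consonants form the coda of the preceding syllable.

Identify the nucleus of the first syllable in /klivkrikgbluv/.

Nuclei (vowels): i, i, u → 3 syllables.
The first nucleus (vowel 1 from the left) is /i/.

i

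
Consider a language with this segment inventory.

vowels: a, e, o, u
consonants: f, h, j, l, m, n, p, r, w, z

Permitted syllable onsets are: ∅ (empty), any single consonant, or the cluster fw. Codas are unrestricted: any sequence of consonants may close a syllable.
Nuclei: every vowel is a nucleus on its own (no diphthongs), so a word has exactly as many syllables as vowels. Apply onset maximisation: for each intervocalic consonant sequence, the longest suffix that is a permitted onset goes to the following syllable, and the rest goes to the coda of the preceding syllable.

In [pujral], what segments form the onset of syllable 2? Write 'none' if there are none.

The vowels are u, a — 2 nuclei, so 2 syllables.
/u…a/ gap (V1→V2): /jr/; trying suffixes from longest down, /r/ is the first permitted one, so coda /j/ | onset /r/.
Syllabification: puj.ral.
Syllable 2 is /ral/: onset /r/, nucleus /a/, coda /l/.

r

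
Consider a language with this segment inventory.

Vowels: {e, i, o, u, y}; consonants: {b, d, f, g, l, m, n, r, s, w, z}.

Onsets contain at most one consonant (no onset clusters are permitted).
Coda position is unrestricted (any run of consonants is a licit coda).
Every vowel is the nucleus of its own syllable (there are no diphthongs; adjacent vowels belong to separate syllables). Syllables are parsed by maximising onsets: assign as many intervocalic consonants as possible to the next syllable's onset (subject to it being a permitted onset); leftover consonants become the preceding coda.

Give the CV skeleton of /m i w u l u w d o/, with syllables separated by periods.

The vowels are i, u, u, o — 4 nuclei, so 4 syllables.
V1 /i/ – V2 /u/: /w/ is a single consonant, so it becomes the next onset.
V2 /u/ – V3 /u/: /l/ is a single consonant, so it becomes the next onset.
V3 /u/ – V4 /o/: cluster /wd/ — the longest permitted-onset suffix is /d/; onset = /d/, preceding coda = /w/.
Syllabification: mi.wu.luw.do.
Mapping each syllable to C/V: /mi/ → CV, /wu/ → CV, /luw/ → CVC, /do/ → CV.

CV.CV.CVC.CV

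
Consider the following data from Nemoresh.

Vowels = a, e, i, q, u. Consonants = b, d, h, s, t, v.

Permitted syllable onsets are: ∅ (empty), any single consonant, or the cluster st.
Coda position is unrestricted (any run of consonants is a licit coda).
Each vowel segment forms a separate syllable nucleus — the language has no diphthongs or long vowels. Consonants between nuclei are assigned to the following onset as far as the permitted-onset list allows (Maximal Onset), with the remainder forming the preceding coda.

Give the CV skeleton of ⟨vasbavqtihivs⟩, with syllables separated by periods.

CVC.CV.CV.CV.CVCC

Nuclei (vowels): a, a, q, i, i → 5 syllables.
/a…a/ gap (V1→V2): /sb/ — longest licit onset from the right is /b/, leaving /s/ as coda.
/a…q/ gap (V2→V3): just /v/ — single C goes to the following onset.
/q…i/ gap (V3→V4): just /t/ — single C goes to the following onset.
/i…i/ gap (V4→V5): /h/ → onset of the next syllable (single consonants are always licit onsets).
So the parse is vas.ba.vq.ti.hivs.
Mapping each syllable to C/V: /vas/ → CVC, /ba/ → CV, /vq/ → CV, /ti/ → CV, /hivs/ → CVCC.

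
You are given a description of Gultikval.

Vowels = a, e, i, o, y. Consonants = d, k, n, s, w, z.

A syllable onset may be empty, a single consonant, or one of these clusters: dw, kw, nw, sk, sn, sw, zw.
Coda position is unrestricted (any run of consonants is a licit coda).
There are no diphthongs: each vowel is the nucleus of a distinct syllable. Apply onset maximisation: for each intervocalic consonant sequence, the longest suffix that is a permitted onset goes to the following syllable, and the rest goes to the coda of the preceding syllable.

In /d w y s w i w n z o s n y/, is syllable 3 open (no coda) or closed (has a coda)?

The vowels are y, i, o, y — 4 nuclei, so 4 syllables.
/y…i/ gap (V1→V2): cluster /sw/ — /sw/ is itself a permitted onset, so the whole cluster goes right; preceding coda = ∅.
/i…o/ gap (V2→V3): /wnz/ splits as /wn/ + /z/ (/z/ is the longest suffix that is a licit onset).
/o…y/ gap (V3→V4): /sn/ is a licit onset in full, so it all attaches to the next syllable.
Putting it together: dwy.swiwn.zo.sny.
Syllable 3 is /zo/; it ends in its nucleus with no coda, so it is open.

open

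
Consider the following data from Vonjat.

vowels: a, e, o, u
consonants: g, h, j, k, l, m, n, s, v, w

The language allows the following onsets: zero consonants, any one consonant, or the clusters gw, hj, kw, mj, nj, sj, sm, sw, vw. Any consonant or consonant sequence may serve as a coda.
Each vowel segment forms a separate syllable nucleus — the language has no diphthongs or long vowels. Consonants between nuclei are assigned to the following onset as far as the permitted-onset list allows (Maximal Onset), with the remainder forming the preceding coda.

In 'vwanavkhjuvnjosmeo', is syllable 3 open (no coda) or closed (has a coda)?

Nuclei (vowels): a, a, u, o, e, o → 6 syllables.
V1 /a/ – V2 /a/: just /n/ — single C goes to the following onset.
V2 /a/ – V3 /u/: cluster /vkhj/ — the longest permitted-onset suffix is /hj/; onset = /hj/, preceding coda = /vk/.
V3 /u/ – V4 /o/: /vnj/ — longest licit onset from the right is /nj/, leaving /v/ as coda.
V4 /o/ – V5 /e/: cluster /sm/ — /sm/ is itself a permitted onset, so the whole cluster goes right; preceding coda = ∅.
V5 /e/ – V6 /o/: nothing intervenes; syllable break is V.V.
Result: vwa.navk.hjuv.njo.sme.o.
Syllable 3 is /hjuv/ with coda /v/, so it is closed.

closed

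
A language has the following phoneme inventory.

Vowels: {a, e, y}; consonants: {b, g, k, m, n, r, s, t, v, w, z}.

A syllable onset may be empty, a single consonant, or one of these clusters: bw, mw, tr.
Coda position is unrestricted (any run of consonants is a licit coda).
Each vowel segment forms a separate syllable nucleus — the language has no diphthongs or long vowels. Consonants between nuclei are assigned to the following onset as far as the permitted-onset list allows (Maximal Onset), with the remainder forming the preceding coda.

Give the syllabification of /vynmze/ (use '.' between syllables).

The vowels are y, e — 2 nuclei, so 2 syllables.
Between /y/ (V1) and /e/ (V2): cluster /nmz/ — the longest permitted-onset suffix is /z/; onset = /z/, preceding coda = /nm/.

vynm.ze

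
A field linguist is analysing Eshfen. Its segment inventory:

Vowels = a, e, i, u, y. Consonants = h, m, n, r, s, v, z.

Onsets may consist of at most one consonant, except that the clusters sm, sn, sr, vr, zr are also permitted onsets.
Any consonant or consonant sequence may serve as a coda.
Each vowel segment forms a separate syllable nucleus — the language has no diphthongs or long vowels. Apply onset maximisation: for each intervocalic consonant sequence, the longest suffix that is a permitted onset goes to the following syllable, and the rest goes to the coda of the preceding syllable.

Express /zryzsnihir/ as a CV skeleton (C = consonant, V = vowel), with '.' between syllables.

Vowels present: y, i, i; each is a nucleus, giving 3 syllables.
σ1/σ2 boundary: /zsn/ splits as /z/ + /sn/ (/sn/ is the longest suffix that is a licit onset).
σ2/σ3 boundary: /h/ → onset of the next syllable (single consonants are always licit onsets).
Syllabification: zryz.sni.hir.
Mapping each syllable to C/V: /zryz/ → CCVC, /sni/ → CCV, /hir/ → CVC.

CCVC.CCV.CVC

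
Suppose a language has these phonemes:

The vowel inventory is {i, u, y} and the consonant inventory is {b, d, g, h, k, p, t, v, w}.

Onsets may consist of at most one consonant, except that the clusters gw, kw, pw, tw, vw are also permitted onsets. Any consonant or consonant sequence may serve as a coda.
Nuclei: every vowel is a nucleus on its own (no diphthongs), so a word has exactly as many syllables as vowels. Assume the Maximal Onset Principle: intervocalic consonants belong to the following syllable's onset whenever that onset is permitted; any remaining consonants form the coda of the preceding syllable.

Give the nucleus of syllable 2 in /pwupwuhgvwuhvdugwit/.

u

Vowels present: u, u, u, u, i; each is a nucleus, giving 5 syllables.
The second nucleus (vowel 2 from the left) is /u/.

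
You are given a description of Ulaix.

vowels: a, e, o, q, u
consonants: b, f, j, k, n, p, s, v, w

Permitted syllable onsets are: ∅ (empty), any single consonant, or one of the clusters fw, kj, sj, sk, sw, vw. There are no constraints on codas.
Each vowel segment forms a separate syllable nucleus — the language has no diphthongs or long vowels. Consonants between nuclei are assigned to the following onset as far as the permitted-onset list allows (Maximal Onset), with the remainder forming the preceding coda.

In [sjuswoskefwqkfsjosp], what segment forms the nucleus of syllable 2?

o

Vowels present: u, o, e, q, o; each is a nucleus, giving 5 syllables.
The second nucleus (vowel 2 from the left) is /o/.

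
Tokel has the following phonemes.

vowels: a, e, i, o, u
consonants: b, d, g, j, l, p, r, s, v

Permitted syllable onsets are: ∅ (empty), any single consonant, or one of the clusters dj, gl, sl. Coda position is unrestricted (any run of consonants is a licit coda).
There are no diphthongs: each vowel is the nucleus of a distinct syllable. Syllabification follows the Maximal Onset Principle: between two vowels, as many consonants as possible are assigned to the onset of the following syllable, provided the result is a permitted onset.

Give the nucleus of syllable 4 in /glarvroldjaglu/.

u

The vowels are a, o, a, u — 4 nuclei, so 4 syllables.
The fourth nucleus (vowel 4 from the left) is /u/.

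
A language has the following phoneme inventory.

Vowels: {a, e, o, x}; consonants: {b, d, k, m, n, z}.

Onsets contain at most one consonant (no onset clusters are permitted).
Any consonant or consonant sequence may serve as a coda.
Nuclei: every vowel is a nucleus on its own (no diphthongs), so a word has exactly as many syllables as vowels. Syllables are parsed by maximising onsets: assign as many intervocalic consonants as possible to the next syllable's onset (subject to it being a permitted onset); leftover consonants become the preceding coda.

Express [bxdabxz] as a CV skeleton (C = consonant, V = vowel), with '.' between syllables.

CV.CV.CVC

The vowels are x, a, x — 3 nuclei, so 3 syllables.
/x…a/ gap (V1→V2): /d/ → onset of the next syllable (single consonants are always licit onsets).
/a…x/ gap (V2→V3): /b/ is a single consonant, so it becomes the next onset.
Result: bx.da.bxz.
Mapping each syllable to C/V: /bx/ → CV, /da/ → CV, /bxz/ → CVC.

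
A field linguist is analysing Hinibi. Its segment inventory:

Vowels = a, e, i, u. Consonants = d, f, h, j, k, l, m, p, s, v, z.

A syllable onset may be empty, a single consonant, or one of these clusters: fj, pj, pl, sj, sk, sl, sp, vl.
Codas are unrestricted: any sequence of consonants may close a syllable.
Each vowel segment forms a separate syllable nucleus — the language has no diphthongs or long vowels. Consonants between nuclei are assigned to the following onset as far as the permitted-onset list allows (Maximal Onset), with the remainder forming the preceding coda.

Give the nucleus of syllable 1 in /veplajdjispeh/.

Vowels present: e, a, i, e; each is a nucleus, giving 4 syllables.
The first nucleus (vowel 1 from the left) is /e/.

e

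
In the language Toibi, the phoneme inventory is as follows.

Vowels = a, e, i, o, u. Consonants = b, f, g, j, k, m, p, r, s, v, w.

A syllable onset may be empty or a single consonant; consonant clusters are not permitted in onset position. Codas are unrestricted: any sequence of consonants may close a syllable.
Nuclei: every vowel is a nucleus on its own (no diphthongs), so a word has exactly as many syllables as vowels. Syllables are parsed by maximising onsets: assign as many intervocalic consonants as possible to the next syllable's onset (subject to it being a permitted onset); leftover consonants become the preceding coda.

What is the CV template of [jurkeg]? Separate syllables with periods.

CVC.CVC

Nuclei (vowels): u, e → 2 syllables.
V1 /u/ – V2 /e/: /rk/ — longest licit onset from the right is /k/, leaving /r/ as coda.
Result: jur.keg.
Mapping each syllable to C/V: /jur/ → CVC, /keg/ → CVC.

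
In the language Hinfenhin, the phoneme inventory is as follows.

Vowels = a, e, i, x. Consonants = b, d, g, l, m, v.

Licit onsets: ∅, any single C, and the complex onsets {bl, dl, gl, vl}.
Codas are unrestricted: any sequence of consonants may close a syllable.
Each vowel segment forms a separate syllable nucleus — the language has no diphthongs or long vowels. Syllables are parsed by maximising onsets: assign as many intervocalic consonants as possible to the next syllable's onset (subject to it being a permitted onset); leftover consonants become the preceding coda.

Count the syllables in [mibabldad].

3

The vowels are i, a, a — 3 nuclei, so 3 syllables.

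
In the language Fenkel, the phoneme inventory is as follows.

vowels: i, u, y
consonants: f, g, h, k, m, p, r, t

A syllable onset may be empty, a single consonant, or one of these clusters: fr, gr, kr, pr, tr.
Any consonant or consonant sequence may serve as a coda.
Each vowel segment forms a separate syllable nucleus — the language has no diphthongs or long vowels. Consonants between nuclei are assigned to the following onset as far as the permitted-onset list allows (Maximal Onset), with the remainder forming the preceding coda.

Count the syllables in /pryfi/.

2

Nuclei (vowels): y, i → 2 syllables.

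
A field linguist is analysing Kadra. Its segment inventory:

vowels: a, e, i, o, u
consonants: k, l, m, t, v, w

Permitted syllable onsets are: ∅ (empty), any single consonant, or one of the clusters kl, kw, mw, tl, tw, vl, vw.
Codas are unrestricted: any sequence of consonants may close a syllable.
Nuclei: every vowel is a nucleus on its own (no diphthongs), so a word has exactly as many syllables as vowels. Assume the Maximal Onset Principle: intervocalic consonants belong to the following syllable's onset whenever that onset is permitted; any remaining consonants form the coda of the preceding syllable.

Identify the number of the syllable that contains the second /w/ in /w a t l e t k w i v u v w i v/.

3

Nuclei (vowels): a, e, i, u, i → 5 syllables.
σ1/σ2 boundary: cluster /tl/ — /tl/ is itself a permitted onset, so the whole cluster goes right; preceding coda = ∅.
σ2/σ3 boundary: /tkw/; trying suffixes from longest down, /kw/ is the first permitted one, so coda /t/ | onset /kw/.
σ3/σ4 boundary: /v/ → onset of the next syllable (single consonants are always licit onsets).
σ4/σ5 boundary: /vw/ is a licit onset in full, so it all attaches to the next syllable.
Syllabification: wa.tlet.kwi.vu.vwiv.
The second /w/ is in the onset of syllable 3 (/kwi/).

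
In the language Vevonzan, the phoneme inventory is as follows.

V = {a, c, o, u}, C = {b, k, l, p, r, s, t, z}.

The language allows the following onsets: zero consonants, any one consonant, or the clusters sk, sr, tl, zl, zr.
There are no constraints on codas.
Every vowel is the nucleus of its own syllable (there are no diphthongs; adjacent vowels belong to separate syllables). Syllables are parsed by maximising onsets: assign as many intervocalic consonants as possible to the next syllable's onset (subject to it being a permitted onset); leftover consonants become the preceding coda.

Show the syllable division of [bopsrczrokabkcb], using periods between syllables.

Nuclei (vowels): o, c, o, a, c → 5 syllables.
σ1/σ2 boundary: /psr/ — longest licit onset from the right is /sr/, leaving /p/ as coda.
σ2/σ3 boundary: /zr/ is a licit onset in full, so it all attaches to the next syllable.
σ3/σ4 boundary: /k/ → onset of the next syllable (single consonants are always licit onsets).
σ4/σ5 boundary: /bk/ splits as /b/ + /k/ (/k/ is the longest suffix that is a licit onset).

bop.src.zro.kab.kcb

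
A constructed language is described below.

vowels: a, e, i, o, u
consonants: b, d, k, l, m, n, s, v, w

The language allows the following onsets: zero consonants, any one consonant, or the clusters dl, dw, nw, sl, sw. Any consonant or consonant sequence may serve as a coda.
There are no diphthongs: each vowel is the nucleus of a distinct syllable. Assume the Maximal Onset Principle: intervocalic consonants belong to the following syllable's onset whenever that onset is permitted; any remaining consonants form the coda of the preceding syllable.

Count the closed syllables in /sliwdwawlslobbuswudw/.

4

The vowels are i, a, o, u, u — 5 nuclei, so 5 syllables.
Between /i/ (V1) and /a/ (V2): /wdw/; trying suffixes from longest down, /dw/ is the first permitted one, so coda /w/ | onset /dw/.
Between /a/ (V2) and /o/ (V3): /wlsl/; trying suffixes from longest down, /sl/ is the first permitted one, so coda /wl/ | onset /sl/.
Between /o/ (V3) and /u/ (V4): /bb/; trying suffixes from longest down, /b/ is the first permitted one, so coda /b/ | onset /b/.
Between /u/ (V4) and /u/ (V5): /sw/ — entire cluster is a permitted onset → onset /sw/, coda ∅.
So the parse is sliw.dwawl.slob.bu.swudw.
Classifying each syllable: /sliw/ (closed), /dwawl/ (closed), /slob/ (closed), /bu/ (open), /swudw/ (closed).
Closed syllables: 4.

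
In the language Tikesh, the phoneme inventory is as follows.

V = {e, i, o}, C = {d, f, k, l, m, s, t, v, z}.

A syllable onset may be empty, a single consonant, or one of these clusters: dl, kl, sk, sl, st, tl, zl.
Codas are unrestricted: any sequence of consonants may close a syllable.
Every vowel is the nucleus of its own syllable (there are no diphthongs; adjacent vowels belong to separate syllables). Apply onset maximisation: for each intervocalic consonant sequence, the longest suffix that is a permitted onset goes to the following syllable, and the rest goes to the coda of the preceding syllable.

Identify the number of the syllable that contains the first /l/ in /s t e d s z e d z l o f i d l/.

3

Nuclei (vowels): e, e, o, i → 4 syllables.
/e…e/ gap (V1→V2): /dsz/ — longest licit onset from the right is /z/, leaving /ds/ as coda.
/e…o/ gap (V2→V3): /dzl/ — longest licit onset from the right is /zl/, leaving /d/ as coda.
/o…i/ gap (V3→V4): /f/ → onset of the next syllable (single consonants are always licit onsets).
Putting it together: steds.zed.zlo.fidl.
The first /l/ is in the onset of syllable 3 (/zlo/).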